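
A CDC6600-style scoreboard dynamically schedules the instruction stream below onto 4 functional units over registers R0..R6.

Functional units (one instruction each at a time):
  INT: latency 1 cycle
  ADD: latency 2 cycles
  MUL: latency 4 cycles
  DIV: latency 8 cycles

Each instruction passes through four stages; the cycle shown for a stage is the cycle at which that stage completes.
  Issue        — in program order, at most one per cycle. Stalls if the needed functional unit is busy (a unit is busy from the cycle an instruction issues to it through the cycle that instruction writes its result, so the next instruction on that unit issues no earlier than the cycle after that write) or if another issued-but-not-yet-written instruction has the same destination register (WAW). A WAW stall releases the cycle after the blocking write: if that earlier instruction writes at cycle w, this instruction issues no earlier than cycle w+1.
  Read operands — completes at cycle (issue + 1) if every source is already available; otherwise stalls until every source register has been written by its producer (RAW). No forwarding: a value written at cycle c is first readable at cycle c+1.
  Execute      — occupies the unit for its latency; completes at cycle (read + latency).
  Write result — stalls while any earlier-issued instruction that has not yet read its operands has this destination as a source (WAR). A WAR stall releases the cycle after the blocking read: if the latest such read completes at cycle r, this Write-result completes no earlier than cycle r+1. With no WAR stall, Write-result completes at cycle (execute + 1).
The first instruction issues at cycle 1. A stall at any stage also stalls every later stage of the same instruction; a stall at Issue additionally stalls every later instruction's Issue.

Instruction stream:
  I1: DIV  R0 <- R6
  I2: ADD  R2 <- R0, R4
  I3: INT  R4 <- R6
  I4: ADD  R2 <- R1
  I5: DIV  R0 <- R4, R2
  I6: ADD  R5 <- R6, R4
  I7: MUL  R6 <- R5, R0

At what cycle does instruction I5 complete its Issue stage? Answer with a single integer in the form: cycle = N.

I1  is:1  ro:2  ex:10  wr:11
I2  is:2  ro:12  ex:14  wr:15  — RAW R0: wait I1 write@11
I3  is:3  ro:4  ex:5  wr:13  — WAR R4: wait I2 read@12
I4  is:16  ro:17  ex:19  wr:20  — struct: ADD busy until I2 writes@15
I5  is:17  ro:21  ex:29  wr:30  — RAW R2: wait I4 write@20
I6  is:21  ro:22  ex:24  wr:25  — struct: ADD busy until I4 writes@20
I7  is:22  ro:31  ex:35  wr:36  — RAW R0: wait I5 write@30

cycle = 17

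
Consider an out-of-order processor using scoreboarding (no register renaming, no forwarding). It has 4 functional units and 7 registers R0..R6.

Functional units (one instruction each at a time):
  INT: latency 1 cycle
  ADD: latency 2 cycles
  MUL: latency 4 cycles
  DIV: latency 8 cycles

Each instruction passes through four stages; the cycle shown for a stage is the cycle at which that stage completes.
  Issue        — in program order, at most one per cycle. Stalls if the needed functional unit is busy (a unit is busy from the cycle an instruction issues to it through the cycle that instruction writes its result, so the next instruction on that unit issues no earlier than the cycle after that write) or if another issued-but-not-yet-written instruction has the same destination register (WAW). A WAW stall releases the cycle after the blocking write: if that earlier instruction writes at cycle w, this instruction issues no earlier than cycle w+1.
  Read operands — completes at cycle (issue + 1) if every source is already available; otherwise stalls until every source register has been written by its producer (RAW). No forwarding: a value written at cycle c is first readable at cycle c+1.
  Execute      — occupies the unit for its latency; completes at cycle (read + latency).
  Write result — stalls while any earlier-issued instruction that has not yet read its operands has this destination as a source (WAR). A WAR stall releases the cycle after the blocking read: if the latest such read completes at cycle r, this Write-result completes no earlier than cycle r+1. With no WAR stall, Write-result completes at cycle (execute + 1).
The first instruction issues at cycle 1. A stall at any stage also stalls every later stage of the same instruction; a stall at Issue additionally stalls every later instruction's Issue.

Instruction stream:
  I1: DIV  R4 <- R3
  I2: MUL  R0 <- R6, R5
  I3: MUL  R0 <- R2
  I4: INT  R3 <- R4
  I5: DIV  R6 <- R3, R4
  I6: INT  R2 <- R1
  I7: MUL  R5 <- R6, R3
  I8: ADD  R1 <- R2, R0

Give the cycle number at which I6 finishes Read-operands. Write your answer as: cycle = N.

I1: IS=1 RO=2 EX=10 WR=11
I2: IS=2 RO=3 EX=7 WR=8
I3: IS=9 RO=10 EX=14 WR=15  [struct: MUL busy until I2 writes@8]
I4: IS=10 RO=12 EX=13 WR=14  [RAW R4: wait I1 write@11]
I5: IS=12 RO=15 EX=23 WR=24  [struct: DIV busy until I1 writes@11; RAW R3: wait I4 write@14]
I6: IS=15 RO=16 EX=17 WR=18  [struct: INT busy until I4 writes@14]
I7: IS=16 RO=25 EX=29 WR=30  [RAW R6: wait I5 write@24]
I8: IS=17 RO=19 EX=21 WR=22  [RAW R2: wait I6 write@18]

cycle = 16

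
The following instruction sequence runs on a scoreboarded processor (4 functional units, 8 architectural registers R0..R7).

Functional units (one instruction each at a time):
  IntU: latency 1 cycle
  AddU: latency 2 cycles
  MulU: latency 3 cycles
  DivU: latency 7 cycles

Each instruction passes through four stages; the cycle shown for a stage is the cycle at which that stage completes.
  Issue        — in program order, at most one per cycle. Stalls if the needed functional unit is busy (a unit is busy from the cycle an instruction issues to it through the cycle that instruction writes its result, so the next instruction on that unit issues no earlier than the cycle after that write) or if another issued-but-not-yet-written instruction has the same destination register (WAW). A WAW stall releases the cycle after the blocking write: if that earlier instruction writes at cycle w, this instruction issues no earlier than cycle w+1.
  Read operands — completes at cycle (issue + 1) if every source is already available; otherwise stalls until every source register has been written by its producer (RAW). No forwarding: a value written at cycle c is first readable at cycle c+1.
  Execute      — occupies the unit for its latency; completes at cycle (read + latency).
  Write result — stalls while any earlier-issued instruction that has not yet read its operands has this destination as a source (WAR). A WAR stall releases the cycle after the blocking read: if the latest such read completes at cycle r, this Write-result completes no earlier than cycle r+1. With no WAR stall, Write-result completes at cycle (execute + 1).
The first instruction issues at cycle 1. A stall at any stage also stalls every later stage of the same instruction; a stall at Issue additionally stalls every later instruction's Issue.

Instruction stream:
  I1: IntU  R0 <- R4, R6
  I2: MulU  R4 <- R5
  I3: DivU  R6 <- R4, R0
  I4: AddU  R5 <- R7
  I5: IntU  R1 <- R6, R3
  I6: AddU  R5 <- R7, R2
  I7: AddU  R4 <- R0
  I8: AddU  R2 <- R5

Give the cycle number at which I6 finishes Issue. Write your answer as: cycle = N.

c1: issue I1 (IntU)
c2: I1 read-ops | issue I2 (MulU)
c3: I1 finished on IntU | I2 read-ops | issue I3 (DivU)
c4: I1→R0 | issue I4 (AddU)
c5: I4 read-ops | issue I5 (IntU)
c6: I2 finished on MulU
c7: I2→R4 | I4 finished on AddU
c8: I3 read-ops | I4→R5
c9: issue I6 (AddU)
c10: I6 read-ops
c12: I6 finished on AddU
c13: I6→R5
c14: issue I7 (AddU)
c15: I3 finished on DivU | I7 read-ops
c16: I3→R6
c17: I5 read-ops | I7 finished on AddU
c18: I5 finished on IntU | I7→R4
c19: I5→R1 | issue I8 (AddU)
c20: I8 read-ops
c22: I8 finished on AddU
c23: I8→R2

cycle = 9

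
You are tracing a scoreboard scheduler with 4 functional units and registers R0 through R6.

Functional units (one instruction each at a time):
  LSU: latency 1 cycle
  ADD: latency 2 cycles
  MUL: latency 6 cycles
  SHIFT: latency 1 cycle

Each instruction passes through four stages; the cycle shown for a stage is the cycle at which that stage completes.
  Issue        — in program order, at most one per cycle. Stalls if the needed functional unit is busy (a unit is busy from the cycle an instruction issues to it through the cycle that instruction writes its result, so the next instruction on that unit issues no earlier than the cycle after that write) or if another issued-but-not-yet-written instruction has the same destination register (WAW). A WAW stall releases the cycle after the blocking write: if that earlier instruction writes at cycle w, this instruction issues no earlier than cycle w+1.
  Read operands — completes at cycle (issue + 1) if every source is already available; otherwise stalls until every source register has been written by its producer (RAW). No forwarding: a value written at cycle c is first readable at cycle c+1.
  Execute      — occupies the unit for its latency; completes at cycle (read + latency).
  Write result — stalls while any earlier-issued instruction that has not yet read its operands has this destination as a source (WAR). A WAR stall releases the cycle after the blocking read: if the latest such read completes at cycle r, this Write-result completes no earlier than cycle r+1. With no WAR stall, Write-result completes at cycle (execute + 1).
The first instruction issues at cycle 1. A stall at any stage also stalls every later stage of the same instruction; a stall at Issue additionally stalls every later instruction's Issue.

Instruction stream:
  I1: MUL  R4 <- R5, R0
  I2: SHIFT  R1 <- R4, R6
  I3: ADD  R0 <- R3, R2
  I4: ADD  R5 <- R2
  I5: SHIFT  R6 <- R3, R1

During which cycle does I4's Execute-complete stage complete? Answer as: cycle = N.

  I1 | 1 | 2 | 8 | 9
  I2 | 2 | 10 | 11 | 12   RAW R4: wait I1 write@9
  I3 | 3 | 4 | 6 | 7
  I4 | 8 | 9 | 11 | 12   struct: ADD busy until I3 writes@7
  I5 | 13 | 14 | 15 | 16   struct: SHIFT busy until I2 writes@12

cycle = 11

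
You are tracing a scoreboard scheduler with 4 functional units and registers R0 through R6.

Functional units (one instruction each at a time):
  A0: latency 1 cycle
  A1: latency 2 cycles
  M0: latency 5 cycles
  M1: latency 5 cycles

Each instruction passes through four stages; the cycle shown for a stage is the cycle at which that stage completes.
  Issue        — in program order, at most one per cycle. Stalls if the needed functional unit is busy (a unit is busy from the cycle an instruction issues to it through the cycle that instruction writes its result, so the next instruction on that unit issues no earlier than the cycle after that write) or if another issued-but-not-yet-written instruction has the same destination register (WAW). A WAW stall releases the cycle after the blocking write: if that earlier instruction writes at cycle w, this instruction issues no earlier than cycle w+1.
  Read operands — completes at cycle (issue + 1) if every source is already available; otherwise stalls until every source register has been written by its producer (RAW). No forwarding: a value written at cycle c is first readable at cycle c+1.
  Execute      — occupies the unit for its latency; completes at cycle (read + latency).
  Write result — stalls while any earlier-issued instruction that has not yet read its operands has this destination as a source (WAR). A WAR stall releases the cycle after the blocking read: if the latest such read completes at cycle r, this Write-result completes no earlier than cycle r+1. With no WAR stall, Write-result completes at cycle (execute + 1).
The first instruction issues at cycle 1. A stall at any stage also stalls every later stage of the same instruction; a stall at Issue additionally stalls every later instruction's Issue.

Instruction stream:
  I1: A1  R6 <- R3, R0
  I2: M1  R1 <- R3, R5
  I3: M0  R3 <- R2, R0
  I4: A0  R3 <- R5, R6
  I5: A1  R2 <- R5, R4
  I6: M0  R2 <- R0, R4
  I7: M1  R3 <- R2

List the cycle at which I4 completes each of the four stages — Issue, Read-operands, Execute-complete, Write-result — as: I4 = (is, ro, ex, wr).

I4 = (11, 12, 13, 14)

c1: I1→A1
c2: I1 RO · I2→M1
c3: I2 RO · I3→M0
c4: I1 EX · I3 RO
c5: I1 WR R6
c8: I2 EX
c9: I2 WR R1 · I3 EX
c10: I3 WR R3
c11: I4→A0
c12: I4 RO · I5→A1
c13: I4 EX · I5 RO
c14: I4 WR R3
c15: I5 EX
c16: I5 WR R2
c17: I6→M0
c18: I6 RO · I7→M1
c23: I6 EX
c24: I6 WR R2
c25: I7 RO
c30: I7 EX
c31: I7 WR R3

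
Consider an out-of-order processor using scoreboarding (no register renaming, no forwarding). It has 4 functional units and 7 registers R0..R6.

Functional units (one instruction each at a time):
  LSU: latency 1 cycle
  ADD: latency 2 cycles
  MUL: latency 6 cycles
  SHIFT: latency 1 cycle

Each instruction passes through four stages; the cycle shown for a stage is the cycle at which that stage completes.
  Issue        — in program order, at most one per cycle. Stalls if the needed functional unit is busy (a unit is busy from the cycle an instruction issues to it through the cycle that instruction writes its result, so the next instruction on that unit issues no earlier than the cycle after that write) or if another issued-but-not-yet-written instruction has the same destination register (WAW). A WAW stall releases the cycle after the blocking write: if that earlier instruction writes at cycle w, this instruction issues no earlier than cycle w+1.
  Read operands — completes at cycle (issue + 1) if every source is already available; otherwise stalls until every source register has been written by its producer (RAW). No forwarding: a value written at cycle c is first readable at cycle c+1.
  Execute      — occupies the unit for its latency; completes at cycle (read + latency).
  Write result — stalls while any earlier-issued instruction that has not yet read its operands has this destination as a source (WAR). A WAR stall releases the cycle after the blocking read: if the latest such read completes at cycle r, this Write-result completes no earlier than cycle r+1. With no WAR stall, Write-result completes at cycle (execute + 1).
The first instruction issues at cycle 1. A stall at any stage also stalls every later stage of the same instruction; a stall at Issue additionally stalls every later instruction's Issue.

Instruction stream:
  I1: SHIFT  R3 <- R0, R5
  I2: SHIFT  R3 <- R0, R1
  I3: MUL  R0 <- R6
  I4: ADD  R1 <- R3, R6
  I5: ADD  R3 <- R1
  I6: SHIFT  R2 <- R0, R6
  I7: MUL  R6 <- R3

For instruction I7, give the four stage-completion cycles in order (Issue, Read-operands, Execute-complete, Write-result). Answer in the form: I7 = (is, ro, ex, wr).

I1: IS=1 RO=2 EX=3 WR=4
I2: IS=5 RO=6 EX=7 WR=8  [struct: SHIFT busy until I1 writes@4]
I3: IS=6 RO=7 EX=13 WR=14
I4: IS=7 RO=9 EX=11 WR=12  [RAW R3: wait I2 write@8]
I5: IS=13 RO=14 EX=16 WR=17  [struct: ADD busy until I4 writes@12]
I6: IS=14 RO=15 EX=16 WR=17
I7: IS=15 RO=18 EX=24 WR=25  [RAW R3: wait I5 write@17]

I7 = (15, 18, 24, 25)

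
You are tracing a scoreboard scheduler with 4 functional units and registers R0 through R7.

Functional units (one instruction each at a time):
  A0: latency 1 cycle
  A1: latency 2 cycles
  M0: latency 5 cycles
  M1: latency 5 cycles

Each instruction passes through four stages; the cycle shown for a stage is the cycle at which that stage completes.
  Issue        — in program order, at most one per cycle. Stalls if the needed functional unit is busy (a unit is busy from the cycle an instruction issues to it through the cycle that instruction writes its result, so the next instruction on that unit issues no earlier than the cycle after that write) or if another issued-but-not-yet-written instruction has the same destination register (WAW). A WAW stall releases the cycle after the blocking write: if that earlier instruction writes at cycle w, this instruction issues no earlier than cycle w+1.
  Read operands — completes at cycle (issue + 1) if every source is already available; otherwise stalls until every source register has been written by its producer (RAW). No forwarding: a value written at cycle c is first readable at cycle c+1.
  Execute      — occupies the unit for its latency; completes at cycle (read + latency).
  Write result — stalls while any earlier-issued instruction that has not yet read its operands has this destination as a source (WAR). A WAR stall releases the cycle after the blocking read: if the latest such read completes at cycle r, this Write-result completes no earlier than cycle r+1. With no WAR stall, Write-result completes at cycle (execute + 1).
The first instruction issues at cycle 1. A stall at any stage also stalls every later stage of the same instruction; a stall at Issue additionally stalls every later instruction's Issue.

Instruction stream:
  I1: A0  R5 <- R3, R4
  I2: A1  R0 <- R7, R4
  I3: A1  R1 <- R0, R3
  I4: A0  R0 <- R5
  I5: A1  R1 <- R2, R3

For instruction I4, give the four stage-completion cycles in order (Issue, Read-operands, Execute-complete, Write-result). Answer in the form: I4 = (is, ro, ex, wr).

1) issue 1, read 2, done 3, write 4
2) issue 2, read 3, done 5, write 6
3) issue 7, read 8, done 10, write 11  <struct: A1 busy until I2 writes@6>
4) issue 8, read 9, done 10, write 11
5) issue 12, read 13, done 15, write 16  <struct: A1 busy until I3 writes@11>

I4 = (8, 9, 10, 11)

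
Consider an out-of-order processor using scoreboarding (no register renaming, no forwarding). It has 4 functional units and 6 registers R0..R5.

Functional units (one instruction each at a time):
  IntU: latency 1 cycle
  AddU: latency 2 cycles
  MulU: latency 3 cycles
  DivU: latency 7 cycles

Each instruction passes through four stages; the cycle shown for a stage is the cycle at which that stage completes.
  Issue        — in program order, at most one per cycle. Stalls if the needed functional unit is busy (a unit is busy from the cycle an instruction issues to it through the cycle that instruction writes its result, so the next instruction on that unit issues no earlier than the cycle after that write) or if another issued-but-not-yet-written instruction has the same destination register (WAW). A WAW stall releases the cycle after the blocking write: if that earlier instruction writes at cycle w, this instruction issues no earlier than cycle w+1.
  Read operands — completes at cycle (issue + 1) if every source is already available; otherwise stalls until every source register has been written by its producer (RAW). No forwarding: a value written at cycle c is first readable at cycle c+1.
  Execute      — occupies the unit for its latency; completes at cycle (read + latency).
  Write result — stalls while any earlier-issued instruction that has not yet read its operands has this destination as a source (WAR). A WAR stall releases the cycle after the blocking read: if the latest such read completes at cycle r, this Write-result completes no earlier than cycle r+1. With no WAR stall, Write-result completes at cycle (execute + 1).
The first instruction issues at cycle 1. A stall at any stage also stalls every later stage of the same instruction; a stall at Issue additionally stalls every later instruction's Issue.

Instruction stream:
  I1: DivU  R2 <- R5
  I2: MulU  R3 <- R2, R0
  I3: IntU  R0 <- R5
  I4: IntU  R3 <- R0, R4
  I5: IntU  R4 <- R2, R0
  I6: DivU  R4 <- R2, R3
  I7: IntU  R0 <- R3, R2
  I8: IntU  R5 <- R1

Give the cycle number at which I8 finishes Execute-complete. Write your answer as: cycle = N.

I1  is:1  ro:2  ex:9  wr:10
I2  is:2  ro:11  ex:14  wr:15  — RAW R2: wait I1 write@10
I3  is:3  ro:4  ex:5  wr:12  — WAR R0: wait I2 read@11
I4  is:16  ro:17  ex:18  wr:19  — WAW R3: wait I2 write@15
I5  is:20  ro:21  ex:22  wr:23  — struct: IntU busy until I4 writes@19
I6  is:24  ro:25  ex:32  wr:33  — WAW R4: wait I5 write@23
I7  is:25  ro:26  ex:27  wr:28
I8  is:29  ro:30  ex:31  wr:32  — struct: IntU busy until I7 writes@28

cycle = 31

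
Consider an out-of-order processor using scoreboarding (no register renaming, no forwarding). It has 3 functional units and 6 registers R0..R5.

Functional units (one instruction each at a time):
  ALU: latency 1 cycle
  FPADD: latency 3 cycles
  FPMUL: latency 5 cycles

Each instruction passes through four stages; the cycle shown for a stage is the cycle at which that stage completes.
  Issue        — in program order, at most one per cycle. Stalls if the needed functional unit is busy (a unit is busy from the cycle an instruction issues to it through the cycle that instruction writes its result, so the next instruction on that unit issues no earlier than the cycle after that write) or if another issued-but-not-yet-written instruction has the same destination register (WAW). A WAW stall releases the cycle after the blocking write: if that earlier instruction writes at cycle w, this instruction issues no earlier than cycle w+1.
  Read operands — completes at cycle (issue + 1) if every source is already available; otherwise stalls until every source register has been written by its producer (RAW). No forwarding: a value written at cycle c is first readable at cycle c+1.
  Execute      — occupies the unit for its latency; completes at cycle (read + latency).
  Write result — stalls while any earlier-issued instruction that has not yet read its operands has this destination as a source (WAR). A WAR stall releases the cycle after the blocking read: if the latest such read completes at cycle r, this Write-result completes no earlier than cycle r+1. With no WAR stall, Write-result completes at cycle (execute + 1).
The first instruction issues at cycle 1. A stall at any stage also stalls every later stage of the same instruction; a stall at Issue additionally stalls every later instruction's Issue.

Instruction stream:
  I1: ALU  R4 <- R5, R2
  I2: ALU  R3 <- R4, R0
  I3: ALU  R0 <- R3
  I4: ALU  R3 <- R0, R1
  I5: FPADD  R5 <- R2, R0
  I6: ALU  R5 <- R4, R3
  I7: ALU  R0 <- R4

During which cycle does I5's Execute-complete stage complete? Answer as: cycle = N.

I1 -> (1, 2, 3, 4)
I2 -> (5, 6, 7, 8)  // struct: ALU busy until I1 writes@4
I3 -> (9, 10, 11, 12)  // struct: ALU busy until I2 writes@8
I4 -> (13, 14, 15, 16)  // struct: ALU busy until I3 writes@12
I5 -> (14, 15, 18, 19)
I6 -> (20, 21, 22, 23)  // WAW R5: wait I5 write@19
I7 -> (24, 25, 26, 27)  // struct: ALU busy until I6 writes@23

cycle = 18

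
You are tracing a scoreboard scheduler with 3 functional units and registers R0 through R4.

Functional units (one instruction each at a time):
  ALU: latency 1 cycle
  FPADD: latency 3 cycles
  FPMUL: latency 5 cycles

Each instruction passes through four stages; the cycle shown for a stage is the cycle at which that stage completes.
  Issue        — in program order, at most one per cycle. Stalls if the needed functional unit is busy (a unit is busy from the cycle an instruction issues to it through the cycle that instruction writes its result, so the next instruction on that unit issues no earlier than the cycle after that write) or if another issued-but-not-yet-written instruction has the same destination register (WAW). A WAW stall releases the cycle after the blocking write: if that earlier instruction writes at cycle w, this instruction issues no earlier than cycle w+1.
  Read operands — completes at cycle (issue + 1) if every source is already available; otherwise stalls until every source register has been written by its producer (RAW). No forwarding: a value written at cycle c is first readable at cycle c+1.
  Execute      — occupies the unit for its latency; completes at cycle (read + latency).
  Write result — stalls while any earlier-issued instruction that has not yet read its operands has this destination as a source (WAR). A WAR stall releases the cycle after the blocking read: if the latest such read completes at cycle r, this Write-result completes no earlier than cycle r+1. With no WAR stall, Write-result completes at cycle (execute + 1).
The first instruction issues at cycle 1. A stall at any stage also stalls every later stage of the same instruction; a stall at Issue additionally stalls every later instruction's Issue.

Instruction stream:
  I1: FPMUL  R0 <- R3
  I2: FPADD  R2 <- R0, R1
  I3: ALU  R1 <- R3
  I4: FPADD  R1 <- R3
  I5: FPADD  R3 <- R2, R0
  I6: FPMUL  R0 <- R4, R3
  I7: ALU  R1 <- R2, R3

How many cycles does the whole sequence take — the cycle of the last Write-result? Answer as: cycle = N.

cycle = 32

1) issue 1, read 2, done 7, write 8
2) issue 2, read 9, done 12, write 13  <RAW R0: wait I1 write@8>
3) issue 3, read 4, done 5, write 10  <WAR R1: wait I2 read@9>
4) issue 14, read 15, done 18, write 19  <struct: FPADD busy until I2 writes@13>
5) issue 20, read 21, done 24, write 25  <struct: FPADD busy until I4 writes@19>
6) issue 21, read 26, done 31, write 32  <RAW R3: wait I5 write@25>
7) issue 22, read 26, done 27, write 28  <RAW R3: wait I5 write@25>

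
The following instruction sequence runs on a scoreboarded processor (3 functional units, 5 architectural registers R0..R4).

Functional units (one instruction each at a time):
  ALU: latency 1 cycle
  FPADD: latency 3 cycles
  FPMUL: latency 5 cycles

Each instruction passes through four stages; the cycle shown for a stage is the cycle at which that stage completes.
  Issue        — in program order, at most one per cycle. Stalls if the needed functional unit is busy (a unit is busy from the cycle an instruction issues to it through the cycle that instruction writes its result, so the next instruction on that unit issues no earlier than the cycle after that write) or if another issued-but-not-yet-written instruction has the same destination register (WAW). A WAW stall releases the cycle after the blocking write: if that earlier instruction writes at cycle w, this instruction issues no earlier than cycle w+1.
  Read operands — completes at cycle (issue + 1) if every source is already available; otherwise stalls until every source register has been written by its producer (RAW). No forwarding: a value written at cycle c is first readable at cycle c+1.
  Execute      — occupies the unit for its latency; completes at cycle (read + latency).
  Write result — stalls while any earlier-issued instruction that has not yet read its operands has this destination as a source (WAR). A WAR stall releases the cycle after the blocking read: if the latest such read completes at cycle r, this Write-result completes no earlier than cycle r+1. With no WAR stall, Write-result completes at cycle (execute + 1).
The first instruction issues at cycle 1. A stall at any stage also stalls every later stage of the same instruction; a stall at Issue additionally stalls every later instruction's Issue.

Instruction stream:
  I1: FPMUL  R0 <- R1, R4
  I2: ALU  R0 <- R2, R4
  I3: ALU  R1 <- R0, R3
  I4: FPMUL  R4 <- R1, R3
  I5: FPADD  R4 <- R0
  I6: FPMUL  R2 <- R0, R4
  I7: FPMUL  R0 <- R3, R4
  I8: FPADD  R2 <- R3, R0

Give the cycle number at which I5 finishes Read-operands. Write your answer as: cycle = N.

cycle = 25

t=1  issue I1 (FPMUL)
t=2  I1 read-ops
t=7  I1 finished on FPMUL
t=8  I1→R0
t=9  issue I2 (ALU)
t=10  I2 read-ops
t=11  I2 finished on ALU
t=12  I2→R0
t=13  issue I3 (ALU)
t=14  I3 read-ops, issue I4 (FPMUL)
t=15  I3 finished on ALU
t=16  I3→R1
t=17  I4 read-ops
t=22  I4 finished on FPMUL
t=23  I4→R4
t=24  issue I5 (FPADD)
t=25  I5 read-ops, issue I6 (FPMUL)
t=28  I5 finished on FPADD
t=29  I5→R4
t=30  I6 read-ops
t=35  I6 finished on FPMUL
t=36  I6→R2
t=37  issue I7 (FPMUL)
t=38  I7 read-ops, issue I8 (FPADD)
t=43  I7 finished on FPMUL
t=44  I7→R0
t=45  I8 read-ops
t=48  I8 finished on FPADD
t=49  I8→R2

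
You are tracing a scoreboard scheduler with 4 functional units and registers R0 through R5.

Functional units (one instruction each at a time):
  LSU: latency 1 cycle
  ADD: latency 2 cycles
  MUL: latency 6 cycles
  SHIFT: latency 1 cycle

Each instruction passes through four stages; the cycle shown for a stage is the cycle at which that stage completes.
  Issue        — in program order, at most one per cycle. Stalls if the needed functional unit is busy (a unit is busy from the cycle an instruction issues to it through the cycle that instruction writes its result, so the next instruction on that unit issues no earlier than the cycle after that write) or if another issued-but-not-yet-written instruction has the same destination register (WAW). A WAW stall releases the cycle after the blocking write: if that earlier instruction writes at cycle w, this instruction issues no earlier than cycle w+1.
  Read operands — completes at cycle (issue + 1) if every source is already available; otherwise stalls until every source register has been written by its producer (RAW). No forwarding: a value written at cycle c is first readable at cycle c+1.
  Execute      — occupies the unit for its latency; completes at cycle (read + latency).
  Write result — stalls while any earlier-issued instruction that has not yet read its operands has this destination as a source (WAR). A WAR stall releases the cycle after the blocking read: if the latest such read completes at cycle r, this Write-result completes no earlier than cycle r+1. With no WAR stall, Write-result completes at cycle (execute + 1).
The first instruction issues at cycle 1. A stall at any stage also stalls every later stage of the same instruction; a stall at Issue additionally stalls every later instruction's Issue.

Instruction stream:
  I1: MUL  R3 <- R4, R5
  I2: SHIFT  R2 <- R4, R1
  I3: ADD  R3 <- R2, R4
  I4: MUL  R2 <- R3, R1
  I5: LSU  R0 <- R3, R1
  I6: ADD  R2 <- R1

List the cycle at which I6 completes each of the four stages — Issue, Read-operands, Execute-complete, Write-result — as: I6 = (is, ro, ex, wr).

I6 = (23, 24, 26, 27)

[1] I1 issues→MUL
[2] I1 reads · I2 issues→SHIFT
[3] I2 reads
[4] I2 exec-done
[5] I2 writes R2
[8] I1 exec-done
[9] I1 writes R3
[10] I3 issues→ADD
[11] I3 reads · I4 issues→MUL
[12] I5 issues→LSU
[13] I3 exec-done
[14] I3 writes R3
[15] I4 reads · I5 reads
[16] I5 exec-done
[17] I5 writes R0
[21] I4 exec-done
[22] I4 writes R2
[23] I6 issues→ADD
[24] I6 reads
[26] I6 exec-done
[27] I6 writes R2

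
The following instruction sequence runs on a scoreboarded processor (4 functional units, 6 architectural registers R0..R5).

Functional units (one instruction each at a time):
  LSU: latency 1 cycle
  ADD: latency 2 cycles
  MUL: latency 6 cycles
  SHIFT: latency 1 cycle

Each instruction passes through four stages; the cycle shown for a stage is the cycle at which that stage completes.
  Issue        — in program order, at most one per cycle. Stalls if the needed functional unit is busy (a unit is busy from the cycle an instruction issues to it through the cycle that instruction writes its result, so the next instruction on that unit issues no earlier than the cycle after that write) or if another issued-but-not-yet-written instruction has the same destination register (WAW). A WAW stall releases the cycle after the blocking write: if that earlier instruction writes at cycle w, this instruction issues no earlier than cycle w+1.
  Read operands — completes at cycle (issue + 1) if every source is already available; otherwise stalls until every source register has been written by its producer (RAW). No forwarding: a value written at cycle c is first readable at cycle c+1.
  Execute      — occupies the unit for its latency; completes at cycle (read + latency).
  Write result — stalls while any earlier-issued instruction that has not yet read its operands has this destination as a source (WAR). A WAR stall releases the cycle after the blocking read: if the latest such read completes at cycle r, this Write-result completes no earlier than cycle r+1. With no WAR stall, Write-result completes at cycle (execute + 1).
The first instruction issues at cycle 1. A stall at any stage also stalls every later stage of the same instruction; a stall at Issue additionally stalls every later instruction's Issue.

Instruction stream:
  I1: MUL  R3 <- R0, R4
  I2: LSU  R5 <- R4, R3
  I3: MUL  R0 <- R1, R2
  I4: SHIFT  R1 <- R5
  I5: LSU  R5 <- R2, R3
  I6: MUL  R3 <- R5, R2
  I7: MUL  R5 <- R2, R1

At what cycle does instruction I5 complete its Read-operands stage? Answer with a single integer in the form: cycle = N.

cycle = 14

c1: I1→MUL
c2: I1 RO | I2→LSU
c8: I1 EX
c9: I1 WR R3
c10: I2 RO | I3→MUL
c11: I2 EX | I3 RO | I4→SHIFT
c12: I2 WR R5
c13: I4 RO | I5→LSU
c14: I4 EX | I5 RO
c15: I4 WR R1 | I5 EX
c16: I5 WR R5
c17: I3 EX
c18: I3 WR R0
c19: I6→MUL
c20: I6 RO
c26: I6 EX
c27: I6 WR R3
c28: I7→MUL
c29: I7 RO
c35: I7 EX
c36: I7 WR R5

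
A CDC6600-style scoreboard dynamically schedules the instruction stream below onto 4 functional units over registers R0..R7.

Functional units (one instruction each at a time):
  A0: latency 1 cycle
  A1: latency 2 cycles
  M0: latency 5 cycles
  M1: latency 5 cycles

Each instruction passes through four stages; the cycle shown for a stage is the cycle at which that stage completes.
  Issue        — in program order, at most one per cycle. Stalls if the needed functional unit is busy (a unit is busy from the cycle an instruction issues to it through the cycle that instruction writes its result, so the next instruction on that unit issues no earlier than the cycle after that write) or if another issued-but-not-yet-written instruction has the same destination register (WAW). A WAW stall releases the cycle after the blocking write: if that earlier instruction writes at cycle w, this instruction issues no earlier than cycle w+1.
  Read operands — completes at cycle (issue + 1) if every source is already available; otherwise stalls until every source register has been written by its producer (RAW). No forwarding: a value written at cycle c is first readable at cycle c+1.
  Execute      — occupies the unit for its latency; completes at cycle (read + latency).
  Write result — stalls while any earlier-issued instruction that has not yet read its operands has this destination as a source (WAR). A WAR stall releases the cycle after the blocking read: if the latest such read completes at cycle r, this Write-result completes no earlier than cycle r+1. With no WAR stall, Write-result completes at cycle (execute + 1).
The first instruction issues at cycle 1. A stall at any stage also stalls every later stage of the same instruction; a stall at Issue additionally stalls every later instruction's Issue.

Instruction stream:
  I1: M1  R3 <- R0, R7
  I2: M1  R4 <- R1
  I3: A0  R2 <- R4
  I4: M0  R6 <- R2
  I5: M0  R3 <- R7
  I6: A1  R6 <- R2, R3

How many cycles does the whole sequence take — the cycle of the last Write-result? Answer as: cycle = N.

cycle = 38

  I1 | 1 | 2 | 7 | 8
  I2 | 9 | 10 | 15 | 16   struct: M1 busy until I1 writes@8
  I3 | 10 | 17 | 18 | 19   RAW R4: wait I2 write@16
  I4 | 11 | 20 | 25 | 26   RAW R2: wait I3 write@19
  I5 | 27 | 28 | 33 | 34   struct: M0 busy until I4 writes@26
  I6 | 28 | 35 | 37 | 38   RAW R3: wait I5 write@34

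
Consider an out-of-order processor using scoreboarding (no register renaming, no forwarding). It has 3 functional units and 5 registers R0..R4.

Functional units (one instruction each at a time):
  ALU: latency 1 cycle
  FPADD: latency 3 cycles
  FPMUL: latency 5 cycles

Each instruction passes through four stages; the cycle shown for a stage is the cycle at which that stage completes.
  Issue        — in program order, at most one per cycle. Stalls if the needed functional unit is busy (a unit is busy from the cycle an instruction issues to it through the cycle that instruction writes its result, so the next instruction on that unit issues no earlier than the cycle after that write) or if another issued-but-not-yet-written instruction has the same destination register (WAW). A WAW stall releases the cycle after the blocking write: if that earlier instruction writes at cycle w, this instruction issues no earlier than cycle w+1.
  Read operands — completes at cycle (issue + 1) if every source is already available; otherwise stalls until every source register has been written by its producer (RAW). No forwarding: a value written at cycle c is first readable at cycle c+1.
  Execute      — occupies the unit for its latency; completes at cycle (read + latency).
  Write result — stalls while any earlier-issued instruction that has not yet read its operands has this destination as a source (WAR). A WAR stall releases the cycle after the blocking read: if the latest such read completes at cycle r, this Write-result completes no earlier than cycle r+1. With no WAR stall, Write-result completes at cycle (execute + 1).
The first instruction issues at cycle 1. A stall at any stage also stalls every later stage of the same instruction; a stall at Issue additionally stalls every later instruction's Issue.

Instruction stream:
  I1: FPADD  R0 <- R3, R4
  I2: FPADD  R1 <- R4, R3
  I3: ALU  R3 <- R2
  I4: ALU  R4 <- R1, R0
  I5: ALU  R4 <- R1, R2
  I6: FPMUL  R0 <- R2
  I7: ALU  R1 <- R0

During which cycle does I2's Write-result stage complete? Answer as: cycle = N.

cycle = 12

t=1  I1 dispatched to FPADD
t=2  I1 operands ready
t=5  I1 complete
t=6  R0←I1
t=7  I2 dispatched to FPADD
t=8  I2 operands ready | I3 dispatched to ALU
t=9  I3 operands ready
t=10  I3 complete
t=11  I2 complete | R3←I3
t=12  R1←I2 | I4 dispatched to ALU
t=13  I4 operands ready
t=14  I4 complete
t=15  R4←I4
t=16  I5 dispatched to ALU
t=17  I5 operands ready | I6 dispatched to FPMUL
t=18  I5 complete | I6 operands ready
t=19  R4←I5
t=20  I7 dispatched to ALU
t=23  I6 complete
t=24  R0←I6
t=25  I7 operands ready
t=26  I7 complete
t=27  R1←I7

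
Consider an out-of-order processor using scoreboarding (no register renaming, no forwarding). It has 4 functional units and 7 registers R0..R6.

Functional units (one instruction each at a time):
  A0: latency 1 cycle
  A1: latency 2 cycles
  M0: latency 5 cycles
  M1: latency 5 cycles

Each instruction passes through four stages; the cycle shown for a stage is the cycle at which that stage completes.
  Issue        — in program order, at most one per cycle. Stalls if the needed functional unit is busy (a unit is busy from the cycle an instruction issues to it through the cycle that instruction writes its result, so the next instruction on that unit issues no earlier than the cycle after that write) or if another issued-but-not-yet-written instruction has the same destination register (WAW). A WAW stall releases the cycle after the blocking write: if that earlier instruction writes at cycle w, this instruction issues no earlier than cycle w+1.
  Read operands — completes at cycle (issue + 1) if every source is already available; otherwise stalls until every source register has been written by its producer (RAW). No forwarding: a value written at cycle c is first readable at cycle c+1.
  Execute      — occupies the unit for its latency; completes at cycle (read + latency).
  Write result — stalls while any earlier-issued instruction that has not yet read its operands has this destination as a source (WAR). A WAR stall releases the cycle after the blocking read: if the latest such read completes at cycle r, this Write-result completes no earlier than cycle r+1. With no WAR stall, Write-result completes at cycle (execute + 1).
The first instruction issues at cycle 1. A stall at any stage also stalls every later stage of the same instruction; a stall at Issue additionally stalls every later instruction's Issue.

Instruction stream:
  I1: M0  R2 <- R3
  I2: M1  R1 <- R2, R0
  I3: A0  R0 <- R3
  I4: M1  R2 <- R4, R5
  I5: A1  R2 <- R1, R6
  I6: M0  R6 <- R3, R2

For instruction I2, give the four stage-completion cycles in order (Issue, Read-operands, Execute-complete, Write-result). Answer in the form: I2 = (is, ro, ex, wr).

I2 = (2, 9, 14, 15)

1) issue 1, read 2, done 7, write 8
2) issue 2, read 9, done 14, write 15  <RAW R2: wait I1 write@8>
3) issue 3, read 4, done 5, write 10  <WAR R0: wait I2 read@9>
4) issue 16, read 17, done 22, write 23  <struct: M1 busy until I2 writes@15>
5) issue 24, read 25, done 27, write 28  <WAW R2: wait I4 write@23>
6) issue 25, read 29, done 34, write 35  <RAW R2: wait I5 write@28>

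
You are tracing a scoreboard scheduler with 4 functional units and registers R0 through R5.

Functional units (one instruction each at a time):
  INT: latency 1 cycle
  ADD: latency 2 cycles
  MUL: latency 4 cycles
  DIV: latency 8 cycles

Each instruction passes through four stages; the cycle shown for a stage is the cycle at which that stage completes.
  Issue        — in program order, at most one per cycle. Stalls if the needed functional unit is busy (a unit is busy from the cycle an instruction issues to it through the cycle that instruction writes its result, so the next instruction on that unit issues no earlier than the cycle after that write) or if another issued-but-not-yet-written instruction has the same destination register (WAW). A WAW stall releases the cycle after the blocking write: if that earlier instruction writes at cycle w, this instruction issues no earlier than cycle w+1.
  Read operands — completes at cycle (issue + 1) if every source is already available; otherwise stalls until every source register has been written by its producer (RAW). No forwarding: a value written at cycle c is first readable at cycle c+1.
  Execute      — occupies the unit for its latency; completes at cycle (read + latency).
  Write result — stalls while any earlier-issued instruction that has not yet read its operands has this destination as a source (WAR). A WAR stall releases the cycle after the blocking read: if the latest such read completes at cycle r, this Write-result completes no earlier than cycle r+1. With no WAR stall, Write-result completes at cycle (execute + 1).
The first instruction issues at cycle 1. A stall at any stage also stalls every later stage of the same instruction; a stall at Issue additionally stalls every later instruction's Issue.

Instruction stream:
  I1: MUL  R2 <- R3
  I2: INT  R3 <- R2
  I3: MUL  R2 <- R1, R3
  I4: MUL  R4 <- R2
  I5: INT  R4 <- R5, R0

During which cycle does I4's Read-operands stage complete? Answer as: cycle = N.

cycle = 18

c1: I1→MUL
c2: I1 RO, I2→INT
c6: I1 EX
c7: I1 WR R2
c8: I2 RO, I3→MUL
c9: I2 EX
c10: I2 WR R3
c11: I3 RO
c15: I3 EX
c16: I3 WR R2
c17: I4→MUL
c18: I4 RO
c22: I4 EX
c23: I4 WR R4
c24: I5→INT
c25: I5 RO
c26: I5 EX
c27: I5 WR R4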